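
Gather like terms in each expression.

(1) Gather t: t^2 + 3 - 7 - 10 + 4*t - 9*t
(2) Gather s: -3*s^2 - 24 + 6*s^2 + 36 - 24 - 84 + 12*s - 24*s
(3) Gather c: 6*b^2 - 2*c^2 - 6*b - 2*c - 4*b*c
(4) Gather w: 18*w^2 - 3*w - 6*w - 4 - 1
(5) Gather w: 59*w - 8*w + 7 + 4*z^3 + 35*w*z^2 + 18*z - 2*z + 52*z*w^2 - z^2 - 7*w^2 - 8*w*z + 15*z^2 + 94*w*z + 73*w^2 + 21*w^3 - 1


(1) = t^2 - 5*t - 14
(2) = 3*s^2 - 12*s - 96
(3) = 6*b^2 - 6*b - 2*c^2 + c*(-4*b - 2)
(4) = 18*w^2 - 9*w - 5
(5) = 21*w^3 + w^2*(52*z + 66) + w*(35*z^2 + 86*z + 51) + 4*z^3 + 14*z^2 + 16*z + 6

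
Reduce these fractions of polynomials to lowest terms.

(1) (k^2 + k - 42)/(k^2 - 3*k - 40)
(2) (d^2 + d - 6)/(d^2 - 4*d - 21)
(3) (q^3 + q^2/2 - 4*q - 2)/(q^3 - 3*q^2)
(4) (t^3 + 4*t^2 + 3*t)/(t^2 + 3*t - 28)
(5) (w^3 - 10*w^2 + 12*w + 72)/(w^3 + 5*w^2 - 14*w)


(1) = (k^2 + k - 42)/(k^2 - 3*k - 40)
(2) = (d - 2)/(d - 7)
(3) = (2*q^3 + q^2 - 8*q - 4)/(2*q^3 - 6*q^2)
(4) = (t^3 + 4*t^2 + 3*t)/(t^2 + 3*t - 28)
(5) = (w^3 - 10*w^2 + 12*w + 72)/(w^3 + 5*w^2 - 14*w)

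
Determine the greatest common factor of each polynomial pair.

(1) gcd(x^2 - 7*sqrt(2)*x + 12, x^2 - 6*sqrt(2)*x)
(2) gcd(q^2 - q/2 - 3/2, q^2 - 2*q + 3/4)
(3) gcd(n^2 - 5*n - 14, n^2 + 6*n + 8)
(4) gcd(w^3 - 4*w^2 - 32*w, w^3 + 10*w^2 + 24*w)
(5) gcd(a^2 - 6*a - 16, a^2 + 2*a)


(1) = gcd((x - 6*sqrt(2))*(x - sqrt(2)), x*(x - 6*sqrt(2))) = x - 6*sqrt(2)
(2) = q - 3/2
(3) = gcd((n - 7)*(n + 2), (n + 2)*(n + 4)) = n + 2
(4) = gcd(w*(w - 8)*(w + 4), w*(w + 4)*(w + 6)) = w^2 + 4*w
(5) = a + 2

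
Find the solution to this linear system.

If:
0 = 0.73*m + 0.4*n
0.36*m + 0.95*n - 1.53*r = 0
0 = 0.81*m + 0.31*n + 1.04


Then:
m = -4.26
n = 7.77
r = 3.82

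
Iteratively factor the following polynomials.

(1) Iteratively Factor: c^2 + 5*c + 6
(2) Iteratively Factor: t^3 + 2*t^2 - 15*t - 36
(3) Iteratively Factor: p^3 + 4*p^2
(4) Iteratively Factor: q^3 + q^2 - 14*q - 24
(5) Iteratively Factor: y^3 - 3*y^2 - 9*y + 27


(1) = (c + 3)*(c + 2)
(2) = (t + 3)*(t^2 - t - 12) = (t + 3)^2*(t - 4)
(3) = (p + 4)*(p^2) = p*(p + 4)*(p)
(4) = (q + 3)*(q^2 - 2*q - 8) = (q + 2)*(q + 3)*(q - 4)
(5) = (y - 3)*(y^2 - 9) = (y - 3)*(y + 3)*(y - 3)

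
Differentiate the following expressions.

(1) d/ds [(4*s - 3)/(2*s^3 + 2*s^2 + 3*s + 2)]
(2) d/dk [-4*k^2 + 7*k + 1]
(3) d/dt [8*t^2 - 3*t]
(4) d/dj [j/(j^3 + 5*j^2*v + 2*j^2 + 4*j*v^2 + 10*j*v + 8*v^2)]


(1) = (-16*s^3 + 10*s^2 + 12*s + 17)/(4*s^6 + 8*s^5 + 16*s^4 + 20*s^3 + 17*s^2 + 12*s + 4)
(2) = 7 - 8*k
(3) = 16*t - 3
(4) = (j^3 + 5*j^2*v + 2*j^2 + 4*j*v^2 + 10*j*v - j*(3*j^2 + 10*j*v + 4*j + 4*v^2 + 10*v) + 8*v^2)/(j^3 + 5*j^2*v + 2*j^2 + 4*j*v^2 + 10*j*v + 8*v^2)^2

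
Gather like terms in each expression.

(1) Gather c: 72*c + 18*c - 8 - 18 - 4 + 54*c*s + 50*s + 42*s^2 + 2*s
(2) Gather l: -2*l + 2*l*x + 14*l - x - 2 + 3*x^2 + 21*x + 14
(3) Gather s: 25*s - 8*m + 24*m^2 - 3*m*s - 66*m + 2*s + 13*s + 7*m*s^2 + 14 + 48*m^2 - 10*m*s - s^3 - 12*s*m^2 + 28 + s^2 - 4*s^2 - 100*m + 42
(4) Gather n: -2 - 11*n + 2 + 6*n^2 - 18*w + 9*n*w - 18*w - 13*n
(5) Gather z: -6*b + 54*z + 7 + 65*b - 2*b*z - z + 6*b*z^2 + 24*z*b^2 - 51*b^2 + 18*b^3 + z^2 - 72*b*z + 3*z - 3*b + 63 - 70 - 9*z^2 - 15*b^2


(1) = c*(54*s + 90) + 42*s^2 + 52*s - 30
(2) = l*(2*x + 12) + 3*x^2 + 20*x + 12
(3) = 72*m^2 - 174*m - s^3 + s^2*(7*m - 3) + s*(-12*m^2 - 13*m + 40) + 84
(4) = 6*n^2 + n*(9*w - 24) - 36*w
(5) = 18*b^3 - 66*b^2 + 56*b + z^2*(6*b - 8) + z*(24*b^2 - 74*b + 56)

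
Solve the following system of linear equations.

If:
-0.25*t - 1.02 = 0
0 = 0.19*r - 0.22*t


Then:
r = -4.72
t = -4.08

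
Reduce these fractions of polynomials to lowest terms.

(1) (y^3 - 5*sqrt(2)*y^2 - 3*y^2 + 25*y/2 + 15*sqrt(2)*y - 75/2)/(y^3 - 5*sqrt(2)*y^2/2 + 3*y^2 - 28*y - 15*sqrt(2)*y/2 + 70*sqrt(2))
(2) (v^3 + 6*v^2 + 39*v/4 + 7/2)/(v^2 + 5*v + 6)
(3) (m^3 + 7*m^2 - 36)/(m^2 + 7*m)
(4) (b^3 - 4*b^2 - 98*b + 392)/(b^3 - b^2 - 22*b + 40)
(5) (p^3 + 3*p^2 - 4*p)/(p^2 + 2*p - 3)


(1) = (4*y^2 + y*(-10*sqrt(2) - 12) + 30*sqrt(2))/(4*y^2 + 12*y - 112)
(2) = (4*v^2 + 16*v + 7)/(4*v + 12)
(3) = (m^3 + 7*m^2 - 36)/(m^2 + 7*m)
(4) = (b^2 - 98)/(b^2 + 3*b - 10)
(5) = (p^2 + 4*p)/(p + 3)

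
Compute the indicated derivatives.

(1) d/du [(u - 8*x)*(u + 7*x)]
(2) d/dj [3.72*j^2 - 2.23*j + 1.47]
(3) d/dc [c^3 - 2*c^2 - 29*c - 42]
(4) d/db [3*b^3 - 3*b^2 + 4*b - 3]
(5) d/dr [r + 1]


(1) = 2*u - x
(2) = 7.44*j - 2.23
(3) = 3*c^2 - 4*c - 29
(4) = 9*b^2 - 6*b + 4
(5) = 1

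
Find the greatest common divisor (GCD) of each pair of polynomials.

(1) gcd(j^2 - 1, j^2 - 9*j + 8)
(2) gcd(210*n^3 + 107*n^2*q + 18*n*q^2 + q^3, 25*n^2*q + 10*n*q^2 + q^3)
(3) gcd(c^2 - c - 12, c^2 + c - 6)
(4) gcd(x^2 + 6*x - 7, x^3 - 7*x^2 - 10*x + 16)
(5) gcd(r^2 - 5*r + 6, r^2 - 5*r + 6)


(1) = gcd((j - 1)*(j + 1), (j - 8)*(j - 1)) = j - 1
(2) = 5*n + q
(3) = c + 3
(4) = x - 1
(5) = gcd((r - 3)*(r - 2), (r - 3)*(r - 2)) = r^2 - 5*r + 6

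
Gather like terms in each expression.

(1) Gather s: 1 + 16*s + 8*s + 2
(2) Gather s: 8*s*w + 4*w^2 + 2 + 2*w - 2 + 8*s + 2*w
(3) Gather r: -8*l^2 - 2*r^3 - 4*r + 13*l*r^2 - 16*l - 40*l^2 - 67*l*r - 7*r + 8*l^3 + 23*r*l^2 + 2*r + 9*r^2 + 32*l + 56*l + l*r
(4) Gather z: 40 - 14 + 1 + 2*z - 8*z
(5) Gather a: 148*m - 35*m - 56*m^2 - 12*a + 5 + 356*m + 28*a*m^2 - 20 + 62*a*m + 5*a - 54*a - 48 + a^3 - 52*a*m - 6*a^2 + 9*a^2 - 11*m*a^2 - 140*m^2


(1) = 24*s + 3
(2) = s*(8*w + 8) + 4*w^2 + 4*w
(3) = 8*l^3 - 48*l^2 + 72*l - 2*r^3 + r^2*(13*l + 9) + r*(23*l^2 - 66*l - 9)
(4) = 27 - 6*z
(5) = a^3 + a^2*(3 - 11*m) + a*(28*m^2 + 10*m - 61) - 196*m^2 + 469*m - 63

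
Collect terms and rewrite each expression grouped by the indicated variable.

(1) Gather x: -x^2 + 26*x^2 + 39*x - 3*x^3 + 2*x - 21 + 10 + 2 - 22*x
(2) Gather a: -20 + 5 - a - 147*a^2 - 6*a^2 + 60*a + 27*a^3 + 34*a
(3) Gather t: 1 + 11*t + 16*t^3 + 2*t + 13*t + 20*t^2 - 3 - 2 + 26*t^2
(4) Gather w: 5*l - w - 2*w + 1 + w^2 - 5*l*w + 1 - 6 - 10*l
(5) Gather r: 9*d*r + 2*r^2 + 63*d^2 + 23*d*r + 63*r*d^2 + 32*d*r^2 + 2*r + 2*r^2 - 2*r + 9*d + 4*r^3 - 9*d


(1) = -3*x^3 + 25*x^2 + 19*x - 9
(2) = 27*a^3 - 153*a^2 + 93*a - 15
(3) = 16*t^3 + 46*t^2 + 26*t - 4
(4) = -5*l + w^2 + w*(-5*l - 3) - 4
(5) = 63*d^2 + 4*r^3 + r^2*(32*d + 4) + r*(63*d^2 + 32*d)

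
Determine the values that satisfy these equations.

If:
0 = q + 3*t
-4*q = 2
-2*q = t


Then:
No Solution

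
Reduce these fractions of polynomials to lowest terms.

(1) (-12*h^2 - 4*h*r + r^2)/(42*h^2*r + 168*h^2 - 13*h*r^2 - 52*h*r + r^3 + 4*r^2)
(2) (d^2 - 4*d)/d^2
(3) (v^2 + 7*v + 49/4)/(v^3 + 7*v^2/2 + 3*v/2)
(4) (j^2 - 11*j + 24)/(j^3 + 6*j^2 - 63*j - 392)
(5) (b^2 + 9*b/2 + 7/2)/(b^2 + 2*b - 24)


(1) = (2*h + r)/(-7*h*r - 28*h + r^2 + 4*r)
(2) = (d - 4)/d
(3) = (4*v^2 + 28*v + 49)/(4*v^3 + 14*v^2 + 6*v)
(4) = (j - 3)/(j^2 + 14*j + 49)
(5) = (2*b^2 + 9*b + 7)/(2*b^2 + 4*b - 48)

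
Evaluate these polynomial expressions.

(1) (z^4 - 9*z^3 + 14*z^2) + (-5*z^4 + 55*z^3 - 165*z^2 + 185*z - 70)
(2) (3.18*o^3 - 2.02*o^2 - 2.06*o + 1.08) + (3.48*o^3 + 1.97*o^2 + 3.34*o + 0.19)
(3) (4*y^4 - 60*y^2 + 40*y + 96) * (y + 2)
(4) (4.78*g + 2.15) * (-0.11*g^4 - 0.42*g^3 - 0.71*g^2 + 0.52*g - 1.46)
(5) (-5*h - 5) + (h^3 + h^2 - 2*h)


(1) = -4*z^4 + 46*z^3 - 151*z^2 + 185*z - 70
(2) = 6.66*o^3 - 0.05*o^2 + 1.28*o + 1.27
(3) = 4*y^5 + 8*y^4 - 60*y^3 - 80*y^2 + 176*y + 192
(4) = -0.5258*g^5 - 2.2441*g^4 - 4.2968*g^3 + 0.9591*g^2 - 5.8608*g - 3.139
(5) = h^3 + h^2 - 7*h - 5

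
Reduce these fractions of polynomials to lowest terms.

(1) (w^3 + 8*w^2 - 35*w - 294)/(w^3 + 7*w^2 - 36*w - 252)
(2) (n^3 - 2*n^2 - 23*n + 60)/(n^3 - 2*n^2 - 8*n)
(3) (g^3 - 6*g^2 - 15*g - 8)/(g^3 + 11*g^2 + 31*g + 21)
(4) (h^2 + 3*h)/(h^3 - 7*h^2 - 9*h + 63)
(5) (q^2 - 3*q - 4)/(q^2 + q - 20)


(1) = (w + 7)/(w + 6)
(2) = (n^2 + 2*n - 15)/(n^2 + 2*n)
(3) = (g^2 - 7*g - 8)/(g^2 + 10*g + 21)
(4) = h/(h^2 - 10*h + 21)
(5) = (q + 1)/(q + 5)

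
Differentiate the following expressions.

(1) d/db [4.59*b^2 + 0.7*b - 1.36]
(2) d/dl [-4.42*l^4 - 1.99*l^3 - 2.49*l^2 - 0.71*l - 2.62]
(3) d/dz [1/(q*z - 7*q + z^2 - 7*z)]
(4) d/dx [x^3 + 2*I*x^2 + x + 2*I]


(1) = 9.18*b + 0.7
(2) = -17.68*l^3 - 5.97*l^2 - 4.98*l - 0.71
(3) = (-q - 2*z + 7)/(q*z - 7*q + z^2 - 7*z)^2
(4) = 3*x^2 + 4*I*x + 1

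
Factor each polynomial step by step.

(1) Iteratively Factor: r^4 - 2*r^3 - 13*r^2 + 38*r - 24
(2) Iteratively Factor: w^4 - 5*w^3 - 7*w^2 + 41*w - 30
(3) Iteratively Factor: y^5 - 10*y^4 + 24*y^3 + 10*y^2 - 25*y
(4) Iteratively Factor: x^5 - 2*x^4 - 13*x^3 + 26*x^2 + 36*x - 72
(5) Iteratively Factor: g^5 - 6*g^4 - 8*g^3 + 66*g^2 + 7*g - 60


(1) = (r - 1)*(r^3 - r^2 - 14*r + 24) = (r - 3)*(r - 1)*(r^2 + 2*r - 8) = (r - 3)*(r - 2)*(r - 1)*(r + 4)
(2) = (w - 1)*(w^3 - 4*w^2 - 11*w + 30) = (w - 1)*(w + 3)*(w^2 - 7*w + 10) = (w - 2)*(w - 1)*(w + 3)*(w - 5)
(3) = (y)*(y^4 - 10*y^3 + 24*y^2 + 10*y - 25) = y*(y - 5)*(y^3 - 5*y^2 - y + 5) = y*(y - 5)*(y + 1)*(y^2 - 6*y + 5) = y*(y - 5)^2*(y + 1)*(y - 1)
(4) = (x - 3)*(x^4 + x^3 - 10*x^2 - 4*x + 24) = (x - 3)*(x - 2)*(x^3 + 3*x^2 - 4*x - 12) = (x - 3)*(x - 2)^2*(x^2 + 5*x + 6) = (x - 3)*(x - 2)^2*(x + 3)*(x + 2)
(5) = (g - 4)*(g^4 - 2*g^3 - 16*g^2 + 2*g + 15) = (g - 4)*(g - 1)*(g^3 - g^2 - 17*g - 15) = (g - 5)*(g - 4)*(g - 1)*(g^2 + 4*g + 3) = (g - 5)*(g - 4)*(g - 1)*(g + 1)*(g + 3)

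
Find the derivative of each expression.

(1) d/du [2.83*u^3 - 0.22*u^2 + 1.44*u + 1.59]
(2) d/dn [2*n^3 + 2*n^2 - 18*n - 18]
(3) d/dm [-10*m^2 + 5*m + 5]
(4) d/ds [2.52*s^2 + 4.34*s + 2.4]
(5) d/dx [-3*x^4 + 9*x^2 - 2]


(1) = 8.49*u^2 - 0.44*u + 1.44
(2) = 6*n^2 + 4*n - 18
(3) = 5 - 20*m
(4) = 5.04*s + 4.34
(5) = -12*x^3 + 18*x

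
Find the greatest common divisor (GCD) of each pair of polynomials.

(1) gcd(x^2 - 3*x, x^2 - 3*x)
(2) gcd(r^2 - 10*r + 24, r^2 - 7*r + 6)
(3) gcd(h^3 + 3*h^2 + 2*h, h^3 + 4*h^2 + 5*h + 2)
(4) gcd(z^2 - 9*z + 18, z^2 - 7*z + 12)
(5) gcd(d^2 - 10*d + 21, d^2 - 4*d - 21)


(1) = x^2 - 3*x
(2) = gcd((r - 6)*(r - 4), (r - 6)*(r - 1)) = r - 6
(3) = h^2 + 3*h + 2
(4) = gcd((z - 6)*(z - 3), (z - 4)*(z - 3)) = z - 3
(5) = d - 7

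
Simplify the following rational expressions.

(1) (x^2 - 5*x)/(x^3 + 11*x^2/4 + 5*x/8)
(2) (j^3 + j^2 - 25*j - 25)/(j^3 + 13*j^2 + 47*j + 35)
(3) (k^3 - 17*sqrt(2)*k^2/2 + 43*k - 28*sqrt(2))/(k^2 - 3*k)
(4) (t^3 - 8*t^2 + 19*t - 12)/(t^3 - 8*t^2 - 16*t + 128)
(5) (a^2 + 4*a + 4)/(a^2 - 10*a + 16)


(1) = (8*x - 40)/(8*x^2 + 22*x + 5)
(2) = (j - 5)/(j + 7)
(3) = (2*k^3 - 17*sqrt(2)*k^2 + 86*k - 56*sqrt(2))/(2*k^2 - 6*k)
(4) = (t^2 - 4*t + 3)/(t^2 - 4*t - 32)
(5) = (a^2 + 4*a + 4)/(a^2 - 10*a + 16)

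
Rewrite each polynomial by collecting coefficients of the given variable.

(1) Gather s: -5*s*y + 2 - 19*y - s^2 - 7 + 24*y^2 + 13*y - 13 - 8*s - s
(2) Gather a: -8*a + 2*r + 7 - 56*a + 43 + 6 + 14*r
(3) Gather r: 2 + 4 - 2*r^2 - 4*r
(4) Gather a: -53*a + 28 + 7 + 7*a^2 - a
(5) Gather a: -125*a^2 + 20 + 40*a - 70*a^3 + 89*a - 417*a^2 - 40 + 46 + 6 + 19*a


(1) = -s^2 + s*(-5*y - 9) + 24*y^2 - 6*y - 18
(2) = -64*a + 16*r + 56
(3) = -2*r^2 - 4*r + 6
(4) = 7*a^2 - 54*a + 35
(5) = -70*a^3 - 542*a^2 + 148*a + 32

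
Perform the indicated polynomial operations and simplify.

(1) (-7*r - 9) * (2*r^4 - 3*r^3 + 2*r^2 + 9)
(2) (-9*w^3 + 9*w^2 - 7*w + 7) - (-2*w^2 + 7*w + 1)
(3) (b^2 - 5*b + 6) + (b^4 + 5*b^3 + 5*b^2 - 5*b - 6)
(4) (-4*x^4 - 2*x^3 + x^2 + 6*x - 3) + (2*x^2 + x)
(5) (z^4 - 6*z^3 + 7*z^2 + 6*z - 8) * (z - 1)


(1) = -14*r^5 + 3*r^4 + 13*r^3 - 18*r^2 - 63*r - 81
(2) = -9*w^3 + 11*w^2 - 14*w + 6
(3) = b^4 + 5*b^3 + 6*b^2 - 10*b
(4) = -4*x^4 - 2*x^3 + 3*x^2 + 7*x - 3
(5) = z^5 - 7*z^4 + 13*z^3 - z^2 - 14*z + 8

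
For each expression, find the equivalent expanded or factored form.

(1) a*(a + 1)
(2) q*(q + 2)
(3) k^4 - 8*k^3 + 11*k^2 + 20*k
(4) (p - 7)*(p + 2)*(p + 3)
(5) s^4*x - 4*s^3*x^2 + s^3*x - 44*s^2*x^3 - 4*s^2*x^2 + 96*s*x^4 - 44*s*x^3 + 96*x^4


(1) = a^2 + a
(2) = q^2 + 2*q
(3) = k*(k - 5)*(k - 4)*(k + 1)
(4) = p^3 - 2*p^2 - 29*p - 42
(5) = (s - 8*x)*(s - 2*x)*(s + 6*x)*(s*x + x)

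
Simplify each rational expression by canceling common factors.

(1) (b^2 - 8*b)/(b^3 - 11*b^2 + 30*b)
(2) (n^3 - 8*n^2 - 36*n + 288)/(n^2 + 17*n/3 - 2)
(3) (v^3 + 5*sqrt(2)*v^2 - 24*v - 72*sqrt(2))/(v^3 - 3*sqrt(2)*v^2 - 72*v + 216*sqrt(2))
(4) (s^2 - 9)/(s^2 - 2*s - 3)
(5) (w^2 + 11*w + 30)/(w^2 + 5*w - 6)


(1) = (b - 8)/(b^2 - 11*b + 30)
(2) = (3*n^2 - 42*n + 144)/(3*n - 1)
(3) = (v + 2*sqrt(2))/(v - 6*sqrt(2))
(4) = (s + 3)/(s + 1)
(5) = (w + 5)/(w - 1)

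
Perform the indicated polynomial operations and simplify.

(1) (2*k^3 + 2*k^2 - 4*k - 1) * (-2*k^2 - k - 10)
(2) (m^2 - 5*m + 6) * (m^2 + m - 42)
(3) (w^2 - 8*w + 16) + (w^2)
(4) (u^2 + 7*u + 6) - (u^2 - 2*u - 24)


(1) = -4*k^5 - 6*k^4 - 14*k^3 - 14*k^2 + 41*k + 10
(2) = m^4 - 4*m^3 - 41*m^2 + 216*m - 252
(3) = 2*w^2 - 8*w + 16
(4) = 9*u + 30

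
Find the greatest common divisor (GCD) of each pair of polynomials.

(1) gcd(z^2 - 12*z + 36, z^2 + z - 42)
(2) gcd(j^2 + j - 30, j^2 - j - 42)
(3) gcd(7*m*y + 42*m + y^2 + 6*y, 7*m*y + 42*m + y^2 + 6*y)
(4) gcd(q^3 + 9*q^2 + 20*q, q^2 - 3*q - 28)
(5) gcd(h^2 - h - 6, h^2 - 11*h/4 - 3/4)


(1) = gcd((z - 6)^2, (z - 6)*(z + 7)) = z - 6
(2) = j + 6
(3) = 7*m*y + 42*m + y^2 + 6*y
(4) = gcd(q*(q + 4)*(q + 5), (q - 7)*(q + 4)) = q + 4
(5) = h - 3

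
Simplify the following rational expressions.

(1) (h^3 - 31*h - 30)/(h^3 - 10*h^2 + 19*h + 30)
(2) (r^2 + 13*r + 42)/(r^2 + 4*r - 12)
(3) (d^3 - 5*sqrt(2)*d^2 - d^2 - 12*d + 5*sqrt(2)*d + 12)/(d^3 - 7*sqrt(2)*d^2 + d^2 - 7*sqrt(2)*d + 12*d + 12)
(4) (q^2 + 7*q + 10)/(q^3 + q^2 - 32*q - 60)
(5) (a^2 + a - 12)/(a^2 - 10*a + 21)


(1) = (h + 5)/(h - 5)
(2) = (r + 7)/(r - 2)
(3) = (d^2 + d*(-1 + sqrt(2)) - sqrt(2))/(d^2 + d*(1 - sqrt(2)) - sqrt(2))
(4) = 1/(q - 6)
(5) = (a + 4)/(a - 7)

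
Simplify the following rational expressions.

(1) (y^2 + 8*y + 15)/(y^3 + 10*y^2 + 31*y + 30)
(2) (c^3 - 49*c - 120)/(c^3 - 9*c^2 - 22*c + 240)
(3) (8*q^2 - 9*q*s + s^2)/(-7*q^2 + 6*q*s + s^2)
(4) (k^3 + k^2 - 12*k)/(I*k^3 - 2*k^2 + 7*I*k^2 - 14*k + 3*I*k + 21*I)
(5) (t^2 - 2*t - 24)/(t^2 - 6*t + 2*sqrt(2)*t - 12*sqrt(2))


(1) = 1/(y + 2)
(2) = (c + 3)/(c - 6)
(3) = (-8*q + s)/(7*q + s)
(4) = (-I*k^3 - I*k^2 + 12*I*k)/(k^3 + k^2*(7 + 2*I) + k*(3 + 14*I) + 21)
(5) = (t + 4)/(t + 2*sqrt(2))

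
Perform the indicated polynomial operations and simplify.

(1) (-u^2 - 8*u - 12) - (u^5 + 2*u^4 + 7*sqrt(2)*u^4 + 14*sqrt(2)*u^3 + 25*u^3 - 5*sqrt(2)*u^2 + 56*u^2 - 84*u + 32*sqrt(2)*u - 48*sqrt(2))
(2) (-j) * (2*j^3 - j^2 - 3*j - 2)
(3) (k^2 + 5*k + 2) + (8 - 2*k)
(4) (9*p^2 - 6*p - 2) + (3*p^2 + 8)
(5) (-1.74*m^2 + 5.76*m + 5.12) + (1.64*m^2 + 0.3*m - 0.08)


(1) = -u^5 - 7*sqrt(2)*u^4 - 2*u^4 - 25*u^3 - 14*sqrt(2)*u^3 - 57*u^2 + 5*sqrt(2)*u^2 - 32*sqrt(2)*u + 76*u - 12 + 48*sqrt(2)
(2) = -2*j^4 + j^3 + 3*j^2 + 2*j
(3) = k^2 + 3*k + 10
(4) = 12*p^2 - 6*p + 6
(5) = -0.1*m^2 + 6.06*m + 5.04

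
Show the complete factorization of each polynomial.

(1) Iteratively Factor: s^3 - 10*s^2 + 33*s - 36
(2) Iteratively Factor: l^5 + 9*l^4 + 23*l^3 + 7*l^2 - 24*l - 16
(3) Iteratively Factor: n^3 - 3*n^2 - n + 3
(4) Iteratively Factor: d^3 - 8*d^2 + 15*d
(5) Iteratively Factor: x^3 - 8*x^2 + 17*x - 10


(1) = (s - 4)*(s^2 - 6*s + 9) = (s - 4)*(s - 3)*(s - 3)
(2) = (l + 1)*(l^4 + 8*l^3 + 15*l^2 - 8*l - 16) = (l - 1)*(l + 1)*(l^3 + 9*l^2 + 24*l + 16) = (l - 1)*(l + 1)*(l + 4)*(l^2 + 5*l + 4) = (l - 1)*(l + 1)*(l + 4)^2*(l + 1)
(3) = (n - 3)*(n^2 - 1) = (n - 3)*(n - 1)*(n + 1)
(4) = (d)*(d^2 - 8*d + 15) = d*(d - 5)*(d - 3)
(5) = (x - 5)*(x^2 - 3*x + 2) = (x - 5)*(x - 2)*(x - 1)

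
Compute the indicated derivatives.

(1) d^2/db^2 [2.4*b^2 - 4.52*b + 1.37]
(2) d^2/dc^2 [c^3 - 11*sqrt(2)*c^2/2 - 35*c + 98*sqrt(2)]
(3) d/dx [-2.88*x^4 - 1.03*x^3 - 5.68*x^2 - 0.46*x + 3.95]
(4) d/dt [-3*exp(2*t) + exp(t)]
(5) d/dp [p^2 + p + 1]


(1) = 4.80000000000000
(2) = 6*c - 11*sqrt(2)
(3) = -11.52*x^3 - 3.09*x^2 - 11.36*x - 0.46
(4) = (1 - 6*exp(t))*exp(t)
(5) = 2*p + 1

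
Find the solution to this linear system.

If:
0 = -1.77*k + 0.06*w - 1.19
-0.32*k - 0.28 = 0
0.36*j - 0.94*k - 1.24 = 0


Then:
j = 1.16
k = -0.88
w = -5.98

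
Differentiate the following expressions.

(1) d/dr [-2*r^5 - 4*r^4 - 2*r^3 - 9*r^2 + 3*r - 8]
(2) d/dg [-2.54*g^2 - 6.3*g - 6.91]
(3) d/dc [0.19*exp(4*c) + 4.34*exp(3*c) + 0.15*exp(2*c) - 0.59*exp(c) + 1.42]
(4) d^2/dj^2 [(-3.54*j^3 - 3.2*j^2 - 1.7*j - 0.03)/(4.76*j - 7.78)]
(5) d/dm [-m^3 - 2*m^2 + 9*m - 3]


(1) = -10*r^4 - 16*r^3 - 6*r^2 - 18*r + 3
(2) = -5.08*g - 6.3
(3) = (0.76*exp(3*c) + 13.02*exp(2*c) + 0.3*exp(c) - 0.59)*exp(c)
(4) = (-160.415808*j^3 + 786.576672*j^2 - 1285.623216*j - 514.652736)/(107.850176*j^3 - 528.828384*j^2 + 864.345552*j - 470.910952)
(5) = -3*m^2 - 4*m + 9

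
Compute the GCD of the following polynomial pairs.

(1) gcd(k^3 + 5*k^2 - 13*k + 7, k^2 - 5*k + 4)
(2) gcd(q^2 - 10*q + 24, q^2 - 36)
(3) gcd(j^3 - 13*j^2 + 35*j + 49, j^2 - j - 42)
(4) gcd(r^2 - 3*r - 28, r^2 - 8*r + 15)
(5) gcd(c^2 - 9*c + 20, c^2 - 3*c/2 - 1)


(1) = gcd((k - 1)^2*(k + 7), (k - 4)*(k - 1)) = k - 1
(2) = q - 6
(3) = j - 7
(4) = 1
(5) = gcd((c - 5)*(c - 4), (c - 2)*(c + 1/2)) = 1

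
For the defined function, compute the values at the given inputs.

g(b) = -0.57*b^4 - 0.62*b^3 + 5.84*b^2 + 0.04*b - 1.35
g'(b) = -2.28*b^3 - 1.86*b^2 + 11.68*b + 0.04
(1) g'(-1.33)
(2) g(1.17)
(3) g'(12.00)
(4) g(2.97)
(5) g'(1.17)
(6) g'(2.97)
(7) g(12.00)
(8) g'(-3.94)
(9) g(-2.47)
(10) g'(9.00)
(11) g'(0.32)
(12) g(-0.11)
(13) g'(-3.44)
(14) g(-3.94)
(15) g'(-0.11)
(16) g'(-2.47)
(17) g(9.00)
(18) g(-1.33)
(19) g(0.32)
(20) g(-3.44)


(1) = -13.42
(2) = 4.63
(3) = -4067.48
(4) = -10.31
(5) = 7.51
(6) = -41.41
(7) = -12050.79
(8) = 64.60
(9) = 22.31
(10) = -1707.62
(11) = 3.51
(12) = -1.28
(13) = 30.66
(14) = -10.29
(15) = -1.26
(16) = -5.80
(17) = -3719.70
(18) = 8.60
(19) = -0.77
(20) = 13.04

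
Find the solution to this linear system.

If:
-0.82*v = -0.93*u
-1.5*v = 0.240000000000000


Then:
u = -0.14
v = -0.16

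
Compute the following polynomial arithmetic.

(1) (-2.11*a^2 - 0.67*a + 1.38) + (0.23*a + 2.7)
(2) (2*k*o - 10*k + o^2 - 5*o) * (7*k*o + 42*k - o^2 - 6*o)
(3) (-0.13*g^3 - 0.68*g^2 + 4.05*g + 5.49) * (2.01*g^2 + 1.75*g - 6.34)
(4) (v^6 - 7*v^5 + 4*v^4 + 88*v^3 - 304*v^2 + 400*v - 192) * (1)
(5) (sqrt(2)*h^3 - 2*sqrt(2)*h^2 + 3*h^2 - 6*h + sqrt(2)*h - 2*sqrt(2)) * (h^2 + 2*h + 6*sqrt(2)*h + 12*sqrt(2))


(1) = -2.11*a^2 - 0.44*a + 4.08
(2) = 14*k^2*o^2 + 14*k^2*o - 420*k^2 + 5*k*o^3 + 5*k*o^2 - 150*k*o - o^4 - o^3 + 30*o^2
(3) = -0.2613*g^5 - 1.5943*g^4 + 7.7747*g^3 + 22.4336*g^2 - 16.0695*g - 34.8066
(4) = v^6 - 7*v^5 + 4*v^4 + 88*v^3 - 304*v^2 + 400*v - 192
(5) = sqrt(2)*h^5 + 15*h^4 + 15*sqrt(2)*h^3 - 48*h^2 - 76*sqrt(2)*h - 48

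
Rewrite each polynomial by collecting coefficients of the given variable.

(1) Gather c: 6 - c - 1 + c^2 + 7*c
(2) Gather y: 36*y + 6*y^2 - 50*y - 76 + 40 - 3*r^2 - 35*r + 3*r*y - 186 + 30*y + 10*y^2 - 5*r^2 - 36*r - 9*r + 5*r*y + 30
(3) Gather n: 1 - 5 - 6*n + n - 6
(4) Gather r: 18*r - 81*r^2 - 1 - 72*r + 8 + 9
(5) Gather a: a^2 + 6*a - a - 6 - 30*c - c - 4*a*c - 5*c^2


(1) = c^2 + 6*c + 5
(2) = -8*r^2 - 80*r + 16*y^2 + y*(8*r + 16) - 192
(3) = -5*n - 10
(4) = -81*r^2 - 54*r + 16
(5) = a^2 + a*(5 - 4*c) - 5*c^2 - 31*c - 6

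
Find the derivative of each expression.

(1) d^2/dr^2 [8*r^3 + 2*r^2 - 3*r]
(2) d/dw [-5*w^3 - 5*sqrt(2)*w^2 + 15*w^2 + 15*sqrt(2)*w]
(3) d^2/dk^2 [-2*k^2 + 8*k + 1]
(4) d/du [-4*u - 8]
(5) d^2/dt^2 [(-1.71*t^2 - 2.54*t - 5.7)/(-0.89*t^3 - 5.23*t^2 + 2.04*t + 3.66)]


(1) = 48*r + 4
(2) = -15*w^2 - 10*sqrt(2)*w + 30*w + 15*sqrt(2)
(3) = -4
(4) = -4
(5) = (2.708982*t^6 + 12.071604*t^5 + 143.745324*t^4 + 687.15544*t^3 + 1169.05608*t^2 + 38.237472*t + 273.5424)/(0.704969*t^9 + 12.428049*t^8 + 68.184591*t^7 + 77.384881*t^6 - 258.505488*t^5 - 195.168762*t^4 + 261.57222*t^3 + 164.482596*t^2 - 81.981072*t - 49.027896)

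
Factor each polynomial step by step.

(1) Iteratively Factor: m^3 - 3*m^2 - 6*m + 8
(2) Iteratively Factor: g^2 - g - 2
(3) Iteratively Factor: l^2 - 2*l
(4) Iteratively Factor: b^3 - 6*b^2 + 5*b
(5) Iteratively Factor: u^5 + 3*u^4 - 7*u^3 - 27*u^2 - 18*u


(1) = (m - 4)*(m^2 + m - 2) = (m - 4)*(m - 1)*(m + 2)
(2) = (g + 1)*(g - 2)
(3) = (l - 2)*(l)
(4) = (b)*(b^2 - 6*b + 5) = b*(b - 1)*(b - 5)
(5) = (u + 3)*(u^4 - 7*u^2 - 6*u) = (u + 1)*(u + 3)*(u^3 - u^2 - 6*u) = (u - 3)*(u + 1)*(u + 3)*(u^2 + 2*u) = (u - 3)*(u + 1)*(u + 2)*(u + 3)*(u)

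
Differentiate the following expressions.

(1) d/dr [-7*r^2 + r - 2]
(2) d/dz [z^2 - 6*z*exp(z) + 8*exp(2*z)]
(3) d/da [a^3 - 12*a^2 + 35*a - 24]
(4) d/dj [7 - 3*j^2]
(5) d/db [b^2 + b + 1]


(1) = 1 - 14*r
(2) = -6*z*exp(z) + 2*z + 16*exp(2*z) - 6*exp(z)
(3) = 3*a^2 - 24*a + 35
(4) = -6*j
(5) = 2*b + 1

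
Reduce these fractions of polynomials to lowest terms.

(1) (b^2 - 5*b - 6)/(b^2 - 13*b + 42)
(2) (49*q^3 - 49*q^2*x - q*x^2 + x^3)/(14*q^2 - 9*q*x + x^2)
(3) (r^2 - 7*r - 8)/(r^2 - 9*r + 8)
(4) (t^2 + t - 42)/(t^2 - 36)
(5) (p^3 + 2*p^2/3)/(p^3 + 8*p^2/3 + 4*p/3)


(1) = (b + 1)/(b - 7)
(2) = (-7*q^2 + 6*q*x + x^2)/(-2*q + x)
(3) = (r + 1)/(r - 1)
(4) = (t + 7)/(t + 6)
(5) = p/(p + 2)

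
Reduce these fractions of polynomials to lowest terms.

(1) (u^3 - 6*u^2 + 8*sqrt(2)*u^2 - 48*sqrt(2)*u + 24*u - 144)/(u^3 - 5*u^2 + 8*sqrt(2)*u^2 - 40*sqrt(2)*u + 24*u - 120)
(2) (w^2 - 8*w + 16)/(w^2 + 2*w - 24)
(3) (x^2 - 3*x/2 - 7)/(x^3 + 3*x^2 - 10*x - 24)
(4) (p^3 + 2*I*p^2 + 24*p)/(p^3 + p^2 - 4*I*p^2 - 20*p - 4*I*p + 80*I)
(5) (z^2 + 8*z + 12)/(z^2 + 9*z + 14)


(1) = (u - 6)/(u - 5)
(2) = (w - 4)/(w + 6)
(3) = (2*x - 7)/(2*x^2 + 2*x - 24)
(4) = (p^2 + 6*I*p)/(p^2 + p - 20)
(5) = (z + 6)/(z + 7)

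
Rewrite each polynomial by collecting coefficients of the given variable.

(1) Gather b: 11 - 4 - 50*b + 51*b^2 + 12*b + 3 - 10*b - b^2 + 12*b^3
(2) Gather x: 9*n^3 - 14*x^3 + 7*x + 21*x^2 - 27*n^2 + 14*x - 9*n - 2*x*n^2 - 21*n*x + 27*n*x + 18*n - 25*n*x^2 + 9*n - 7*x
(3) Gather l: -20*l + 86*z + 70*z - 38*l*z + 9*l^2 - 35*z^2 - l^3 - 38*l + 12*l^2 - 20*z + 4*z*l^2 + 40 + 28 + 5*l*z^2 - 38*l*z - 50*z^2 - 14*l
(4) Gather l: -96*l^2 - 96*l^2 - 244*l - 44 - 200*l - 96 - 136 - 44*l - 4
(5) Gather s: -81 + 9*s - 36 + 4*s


(1) = 12*b^3 + 50*b^2 - 48*b + 10
(2) = 9*n^3 - 27*n^2 + 18*n - 14*x^3 + x^2*(21 - 25*n) + x*(-2*n^2 + 6*n + 14)
(3) = -l^3 + l^2*(4*z + 21) + l*(5*z^2 - 76*z - 72) - 85*z^2 + 136*z + 68
(4) = -192*l^2 - 488*l - 280
(5) = 13*s - 117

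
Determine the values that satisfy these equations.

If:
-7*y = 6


Then:
y = -6/7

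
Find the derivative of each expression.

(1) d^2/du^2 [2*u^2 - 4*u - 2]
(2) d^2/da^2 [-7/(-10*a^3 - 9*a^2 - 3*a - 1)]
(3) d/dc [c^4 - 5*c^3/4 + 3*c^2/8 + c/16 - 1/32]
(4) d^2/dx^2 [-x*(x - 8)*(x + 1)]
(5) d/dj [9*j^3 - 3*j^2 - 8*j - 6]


(1) = 4
(2) = 42*(-(10*a + 3)*(10*a^3 + 9*a^2 + 3*a + 1) + 3*(10*a^2 + 6*a + 1)^2)/(10*a^3 + 9*a^2 + 3*a + 1)^3
(3) = 4*c^3 - 15*c^2/4 + 3*c/4 + 1/16
(4) = 14 - 6*x
(5) = 27*j^2 - 6*j - 8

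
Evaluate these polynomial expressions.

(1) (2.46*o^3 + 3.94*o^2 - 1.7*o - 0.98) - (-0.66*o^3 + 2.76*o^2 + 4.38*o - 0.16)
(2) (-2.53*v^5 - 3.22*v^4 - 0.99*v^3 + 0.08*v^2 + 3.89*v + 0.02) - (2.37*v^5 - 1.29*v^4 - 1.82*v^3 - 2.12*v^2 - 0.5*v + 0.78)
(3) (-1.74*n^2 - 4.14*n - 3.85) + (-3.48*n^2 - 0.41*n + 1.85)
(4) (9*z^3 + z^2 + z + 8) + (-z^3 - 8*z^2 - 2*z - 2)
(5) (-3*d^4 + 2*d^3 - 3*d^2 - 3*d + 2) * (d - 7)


(1) = 3.12*o^3 + 1.18*o^2 - 6.08*o - 0.82
(2) = -4.9*v^5 - 1.93*v^4 + 0.83*v^3 + 2.2*v^2 + 4.39*v - 0.76
(3) = -5.22*n^2 - 4.55*n - 2.0
(4) = 8*z^3 - 7*z^2 - z + 6
(5) = -3*d^5 + 23*d^4 - 17*d^3 + 18*d^2 + 23*d - 14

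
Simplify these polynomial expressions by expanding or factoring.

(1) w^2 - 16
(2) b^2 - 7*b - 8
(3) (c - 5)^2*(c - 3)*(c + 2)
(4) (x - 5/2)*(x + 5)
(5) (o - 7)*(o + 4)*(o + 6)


(1) = (w - 4)*(w + 4)
(2) = (b - 8)*(b + 1)
(3) = c^4 - 11*c^3 + 29*c^2 + 35*c - 150
(4) = x^2 + 5*x/2 - 25/2
(5) = o^3 + 3*o^2 - 46*o - 168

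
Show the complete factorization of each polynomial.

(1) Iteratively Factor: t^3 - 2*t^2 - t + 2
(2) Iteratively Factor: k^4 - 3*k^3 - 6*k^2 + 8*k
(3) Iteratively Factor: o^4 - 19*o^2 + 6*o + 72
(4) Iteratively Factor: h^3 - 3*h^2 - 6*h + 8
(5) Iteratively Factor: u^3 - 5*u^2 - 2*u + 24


(1) = (t - 2)*(t^2 - 1) = (t - 2)*(t + 1)*(t - 1)
(2) = (k + 2)*(k^3 - 5*k^2 + 4*k) = (k - 4)*(k + 2)*(k^2 - k) = k*(k - 4)*(k + 2)*(k - 1)
(3) = (o + 4)*(o^3 - 4*o^2 - 3*o + 18) = (o - 3)*(o + 4)*(o^2 - o - 6) = (o - 3)*(o + 2)*(o + 4)*(o - 3)
(4) = (h - 4)*(h^2 + h - 2) = (h - 4)*(h + 2)*(h - 1)
(5) = (u + 2)*(u^2 - 7*u + 12) = (u - 4)*(u + 2)*(u - 3)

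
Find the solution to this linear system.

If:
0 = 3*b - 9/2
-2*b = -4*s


Then:
b = 3/2
s = 3/4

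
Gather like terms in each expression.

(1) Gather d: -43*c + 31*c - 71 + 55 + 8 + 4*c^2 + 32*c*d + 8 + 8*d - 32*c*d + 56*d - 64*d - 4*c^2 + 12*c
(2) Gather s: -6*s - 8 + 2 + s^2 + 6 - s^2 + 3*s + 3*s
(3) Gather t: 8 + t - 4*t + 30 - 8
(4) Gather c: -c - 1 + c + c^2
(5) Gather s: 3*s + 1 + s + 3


(1) = 0
(2) = 0
(3) = 30 - 3*t
(4) = c^2 - 1
(5) = 4*s + 4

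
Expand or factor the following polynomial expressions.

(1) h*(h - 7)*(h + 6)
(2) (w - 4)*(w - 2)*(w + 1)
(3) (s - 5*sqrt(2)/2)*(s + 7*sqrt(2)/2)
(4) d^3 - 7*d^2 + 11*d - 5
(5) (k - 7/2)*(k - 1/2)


(1) = h^3 - h^2 - 42*h
(2) = w^3 - 5*w^2 + 2*w + 8
(3) = s^2 + sqrt(2)*s - 35/2
(4) = (d - 5)*(d - 1)^2
(5) = k^2 - 4*k + 7/4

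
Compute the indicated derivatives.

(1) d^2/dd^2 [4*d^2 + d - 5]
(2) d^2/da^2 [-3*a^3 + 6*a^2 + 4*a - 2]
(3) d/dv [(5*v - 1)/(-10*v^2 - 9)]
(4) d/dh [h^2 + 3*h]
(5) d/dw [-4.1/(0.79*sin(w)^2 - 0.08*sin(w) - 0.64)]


(1) = 8
(2) = 12 - 18*a
(3) = 5*(10*v^2 - 4*v - 9)/(100*v^4 + 180*v^2 + 81)
(4) = 2*h + 3
(5) = (6.478*sin(w) - 0.328)*cos(w)/(-0.79*sin(w)^2 + 0.08*sin(w) + 0.64)^2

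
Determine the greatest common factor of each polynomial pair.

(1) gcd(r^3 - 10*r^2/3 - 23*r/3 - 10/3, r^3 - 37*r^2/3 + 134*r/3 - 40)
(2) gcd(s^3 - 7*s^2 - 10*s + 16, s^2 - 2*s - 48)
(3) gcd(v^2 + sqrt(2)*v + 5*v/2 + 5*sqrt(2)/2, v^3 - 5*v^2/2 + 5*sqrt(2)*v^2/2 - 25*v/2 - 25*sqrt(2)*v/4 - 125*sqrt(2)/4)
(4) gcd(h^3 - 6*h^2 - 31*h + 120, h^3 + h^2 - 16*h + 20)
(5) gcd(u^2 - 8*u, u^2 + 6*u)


(1) = r - 5
(2) = gcd((s - 8)*(s - 1)*(s + 2), (s - 8)*(s + 6)) = s - 8
(3) = gcd((v + 5/2)*(v + sqrt(2)), (v - 5)*(v + 5/2)*(v + 5*sqrt(2)/2)) = v + 5/2
(4) = gcd((h - 8)*(h - 3)*(h + 5), (h - 2)^2*(h + 5)) = h + 5
(5) = u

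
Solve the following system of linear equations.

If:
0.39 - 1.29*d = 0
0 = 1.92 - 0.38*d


Then:
No Solution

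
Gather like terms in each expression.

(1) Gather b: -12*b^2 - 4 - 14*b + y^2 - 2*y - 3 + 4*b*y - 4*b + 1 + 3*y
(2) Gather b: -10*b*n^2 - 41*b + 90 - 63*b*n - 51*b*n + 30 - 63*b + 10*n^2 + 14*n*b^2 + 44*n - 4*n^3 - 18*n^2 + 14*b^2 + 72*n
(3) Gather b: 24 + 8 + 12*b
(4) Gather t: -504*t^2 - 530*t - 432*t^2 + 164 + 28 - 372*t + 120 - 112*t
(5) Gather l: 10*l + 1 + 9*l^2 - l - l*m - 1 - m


(1) = -12*b^2 + b*(4*y - 18) + y^2 + y - 6
(2) = b^2*(14*n + 14) + b*(-10*n^2 - 114*n - 104) - 4*n^3 - 8*n^2 + 116*n + 120
(3) = 12*b + 32
(4) = -936*t^2 - 1014*t + 312
(5) = 9*l^2 + l*(9 - m) - m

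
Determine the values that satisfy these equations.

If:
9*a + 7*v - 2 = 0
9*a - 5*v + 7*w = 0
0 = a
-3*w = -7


Then:
No Solution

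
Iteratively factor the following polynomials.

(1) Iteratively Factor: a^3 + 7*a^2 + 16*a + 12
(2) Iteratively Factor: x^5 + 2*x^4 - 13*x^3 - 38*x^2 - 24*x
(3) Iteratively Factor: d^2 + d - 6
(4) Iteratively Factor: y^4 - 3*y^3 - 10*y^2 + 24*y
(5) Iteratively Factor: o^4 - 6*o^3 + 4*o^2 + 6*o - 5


(1) = (a + 2)*(a^2 + 5*a + 6) = (a + 2)^2*(a + 3)
(2) = (x + 1)*(x^4 + x^3 - 14*x^2 - 24*x) = (x - 4)*(x + 1)*(x^3 + 5*x^2 + 6*x) = x*(x - 4)*(x + 1)*(x^2 + 5*x + 6) = x*(x - 4)*(x + 1)*(x + 2)*(x + 3)
(3) = (d + 3)*(d - 2)
(4) = (y + 3)*(y^3 - 6*y^2 + 8*y) = (y - 4)*(y + 3)*(y^2 - 2*y) = y*(y - 4)*(y + 3)*(y - 2)
(5) = (o - 1)*(o^3 - 5*o^2 - o + 5) = (o - 5)*(o - 1)*(o^2 - 1) = (o - 5)*(o - 1)^2*(o + 1)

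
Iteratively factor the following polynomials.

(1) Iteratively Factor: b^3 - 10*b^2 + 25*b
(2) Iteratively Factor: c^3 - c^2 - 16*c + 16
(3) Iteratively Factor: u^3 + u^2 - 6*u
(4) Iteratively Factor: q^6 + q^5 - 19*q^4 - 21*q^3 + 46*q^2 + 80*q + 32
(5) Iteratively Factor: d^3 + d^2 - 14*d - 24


(1) = (b)*(b^2 - 10*b + 25) = b*(b - 5)*(b - 5)
(2) = (c + 4)*(c^2 - 5*c + 4) = (c - 1)*(c + 4)*(c - 4)
(3) = (u)*(u^2 + u - 6) = u*(u - 2)*(u + 3)
(4) = (q + 1)*(q^5 - 19*q^3 - 2*q^2 + 48*q + 32) = (q - 2)*(q + 1)*(q^4 + 2*q^3 - 15*q^2 - 32*q - 16) = (q - 2)*(q + 1)*(q + 4)*(q^3 - 2*q^2 - 7*q - 4) = (q - 2)*(q + 1)^2*(q + 4)*(q^2 - 3*q - 4) = (q - 4)*(q - 2)*(q + 1)^2*(q + 4)*(q + 1)
(5) = (d + 3)*(d^2 - 2*d - 8) = (d + 2)*(d + 3)*(d - 4)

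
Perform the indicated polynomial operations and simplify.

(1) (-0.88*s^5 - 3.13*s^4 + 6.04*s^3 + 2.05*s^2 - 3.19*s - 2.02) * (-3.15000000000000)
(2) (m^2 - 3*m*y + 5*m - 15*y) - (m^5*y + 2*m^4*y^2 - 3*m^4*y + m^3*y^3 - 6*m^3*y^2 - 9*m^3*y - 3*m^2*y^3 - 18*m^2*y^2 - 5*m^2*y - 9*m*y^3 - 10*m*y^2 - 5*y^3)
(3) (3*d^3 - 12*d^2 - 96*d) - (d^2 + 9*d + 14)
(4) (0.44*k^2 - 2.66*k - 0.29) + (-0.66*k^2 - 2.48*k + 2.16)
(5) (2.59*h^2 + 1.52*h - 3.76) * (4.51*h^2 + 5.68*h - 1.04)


(1) = 2.772*s^5 + 9.8595*s^4 - 19.026*s^3 - 6.4575*s^2 + 10.0485*s + 6.363
(2) = -m^5*y - 2*m^4*y^2 + 3*m^4*y - m^3*y^3 + 6*m^3*y^2 + 9*m^3*y + 3*m^2*y^3 + 18*m^2*y^2 + 5*m^2*y + m^2 + 9*m*y^3 + 10*m*y^2 - 3*m*y + 5*m + 5*y^3 - 15*y
(3) = 3*d^3 - 13*d^2 - 105*d - 14
(4) = -0.22*k^2 - 5.14*k + 1.87
(5) = 11.6809*h^4 + 21.5664*h^3 - 11.0176*h^2 - 22.9376*h + 3.9104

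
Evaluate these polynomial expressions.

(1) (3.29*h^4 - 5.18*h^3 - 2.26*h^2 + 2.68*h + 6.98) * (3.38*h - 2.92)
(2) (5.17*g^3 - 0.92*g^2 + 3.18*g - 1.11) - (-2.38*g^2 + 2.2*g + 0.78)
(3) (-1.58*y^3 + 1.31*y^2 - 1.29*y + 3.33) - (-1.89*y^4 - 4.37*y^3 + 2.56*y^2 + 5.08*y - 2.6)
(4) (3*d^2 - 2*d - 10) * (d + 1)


(1) = 11.1202*h^5 - 27.1152*h^4 + 7.4868*h^3 + 15.6576*h^2 + 15.7668*h - 20.3816
(2) = 5.17*g^3 + 1.46*g^2 + 0.98*g - 1.89
(3) = 1.89*y^4 + 2.79*y^3 - 1.25*y^2 - 6.37*y + 5.93
(4) = 3*d^3 + d^2 - 12*d - 10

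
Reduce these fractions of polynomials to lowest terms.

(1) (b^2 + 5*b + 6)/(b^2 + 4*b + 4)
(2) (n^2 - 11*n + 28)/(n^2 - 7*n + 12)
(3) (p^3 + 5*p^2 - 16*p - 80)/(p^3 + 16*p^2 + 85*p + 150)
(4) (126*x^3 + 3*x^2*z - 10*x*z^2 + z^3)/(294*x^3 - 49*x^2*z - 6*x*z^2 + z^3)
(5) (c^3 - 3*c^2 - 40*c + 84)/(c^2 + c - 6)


(1) = (b + 3)/(b + 2)
(2) = (n - 7)/(n - 3)
(3) = (p^2 - 16)/(p^2 + 11*p + 30)
(4) = (3*x + z)/(7*x + z)
(5) = (c^2 - c - 42)/(c + 3)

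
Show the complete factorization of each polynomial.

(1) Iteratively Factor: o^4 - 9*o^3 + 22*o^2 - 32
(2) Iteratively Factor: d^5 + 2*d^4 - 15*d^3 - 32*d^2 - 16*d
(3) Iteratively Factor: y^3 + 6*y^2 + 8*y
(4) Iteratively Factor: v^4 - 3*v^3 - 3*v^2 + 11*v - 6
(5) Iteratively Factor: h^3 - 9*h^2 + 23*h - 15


(1) = (o - 4)*(o^3 - 5*o^2 + 2*o + 8) = (o - 4)*(o - 2)*(o^2 - 3*o - 4) = (o - 4)^2*(o - 2)*(o + 1)
(2) = (d)*(d^4 + 2*d^3 - 15*d^2 - 32*d - 16) = d*(d + 1)*(d^3 + d^2 - 16*d - 16) = d*(d + 1)*(d + 4)*(d^2 - 3*d - 4) = d*(d + 1)^2*(d + 4)*(d - 4)
(3) = (y)*(y^2 + 6*y + 8) = y*(y + 4)*(y + 2)
(4) = (v - 1)*(v^3 - 2*v^2 - 5*v + 6) = (v - 1)^2*(v^2 - v - 6) = (v - 3)*(v - 1)^2*(v + 2)
(5) = (h - 5)*(h^2 - 4*h + 3) = (h - 5)*(h - 1)*(h - 3)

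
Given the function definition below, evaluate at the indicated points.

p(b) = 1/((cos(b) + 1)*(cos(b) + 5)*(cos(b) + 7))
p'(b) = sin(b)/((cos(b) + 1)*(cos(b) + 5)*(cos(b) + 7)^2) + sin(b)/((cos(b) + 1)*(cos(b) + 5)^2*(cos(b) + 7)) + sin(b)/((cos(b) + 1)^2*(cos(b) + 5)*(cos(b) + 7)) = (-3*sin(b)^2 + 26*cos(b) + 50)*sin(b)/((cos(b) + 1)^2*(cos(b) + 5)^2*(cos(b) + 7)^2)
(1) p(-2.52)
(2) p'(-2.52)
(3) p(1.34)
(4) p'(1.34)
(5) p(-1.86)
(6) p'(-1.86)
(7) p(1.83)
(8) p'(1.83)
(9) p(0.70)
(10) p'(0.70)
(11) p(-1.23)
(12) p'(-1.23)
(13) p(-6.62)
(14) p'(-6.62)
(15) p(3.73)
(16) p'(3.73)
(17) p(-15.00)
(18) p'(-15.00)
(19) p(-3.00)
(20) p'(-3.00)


(1) = 0.21
(2) = -0.69
(3) = 0.02
(4) = 0.02
(5) = 0.04
(6) = -0.07
(7) = 0.04
(8) = 0.07
(9) = 0.01
(10) = 0.01
(11) = 0.02
(12) = -0.02
(13) = 0.01
(14) = -0.00
(15) = 0.23
(16) = -0.81
(17) = 0.16
(18) = -0.47
(19) = 4.15
(20) = -58.71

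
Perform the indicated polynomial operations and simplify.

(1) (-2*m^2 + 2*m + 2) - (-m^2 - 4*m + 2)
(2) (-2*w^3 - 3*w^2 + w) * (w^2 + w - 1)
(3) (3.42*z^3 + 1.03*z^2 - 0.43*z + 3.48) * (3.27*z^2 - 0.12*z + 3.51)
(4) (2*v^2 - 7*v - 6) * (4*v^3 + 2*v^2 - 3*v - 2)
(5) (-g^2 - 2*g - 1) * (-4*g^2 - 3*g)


(1) = -m^2 + 6*m
(2) = -2*w^5 - 5*w^4 + 4*w^2 - w
(3) = 11.1834*z^5 + 2.9577*z^4 + 10.4745*z^3 + 15.0465*z^2 - 1.9269*z + 12.2148
(4) = 8*v^5 - 24*v^4 - 44*v^3 + 5*v^2 + 32*v + 12
(5) = 4*g^4 + 11*g^3 + 10*g^2 + 3*g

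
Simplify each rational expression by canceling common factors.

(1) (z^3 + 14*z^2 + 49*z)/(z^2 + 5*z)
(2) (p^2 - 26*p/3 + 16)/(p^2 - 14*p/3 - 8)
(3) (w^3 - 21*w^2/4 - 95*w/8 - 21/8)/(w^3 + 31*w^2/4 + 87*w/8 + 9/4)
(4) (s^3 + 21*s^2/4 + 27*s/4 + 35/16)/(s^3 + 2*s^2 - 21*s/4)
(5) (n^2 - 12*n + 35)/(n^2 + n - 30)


(1) = (z^2 + 14*z + 49)/(z + 5)
(2) = (3*p - 8)/(3*p + 4)
(3) = (w - 7)/(w + 6)
(4) = (8*s^2 + 14*s + 5)/(8*s^2 - 12*s)
(5) = (n - 7)/(n + 6)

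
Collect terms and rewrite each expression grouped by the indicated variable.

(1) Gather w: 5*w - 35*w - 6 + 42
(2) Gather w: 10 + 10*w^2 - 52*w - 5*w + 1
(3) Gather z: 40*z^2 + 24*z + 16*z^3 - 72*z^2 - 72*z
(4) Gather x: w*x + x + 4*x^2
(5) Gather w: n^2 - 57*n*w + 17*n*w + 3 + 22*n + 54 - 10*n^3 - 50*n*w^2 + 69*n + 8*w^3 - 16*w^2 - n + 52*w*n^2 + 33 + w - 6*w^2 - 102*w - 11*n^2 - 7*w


(1) = 36 - 30*w
(2) = 10*w^2 - 57*w + 11
(3) = 16*z^3 - 32*z^2 - 48*z
(4) = 4*x^2 + x*(w + 1)
(5) = -10*n^3 - 10*n^2 + 90*n + 8*w^3 + w^2*(-50*n - 22) + w*(52*n^2 - 40*n - 108) + 90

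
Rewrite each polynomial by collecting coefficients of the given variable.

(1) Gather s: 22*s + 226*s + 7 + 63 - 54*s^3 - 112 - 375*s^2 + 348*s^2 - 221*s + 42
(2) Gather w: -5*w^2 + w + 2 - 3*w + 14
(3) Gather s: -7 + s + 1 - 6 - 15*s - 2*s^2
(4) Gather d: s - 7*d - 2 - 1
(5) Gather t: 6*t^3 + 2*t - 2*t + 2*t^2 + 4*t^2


(1) = -54*s^3 - 27*s^2 + 27*s
(2) = -5*w^2 - 2*w + 16
(3) = -2*s^2 - 14*s - 12
(4) = -7*d + s - 3
(5) = 6*t^3 + 6*t^2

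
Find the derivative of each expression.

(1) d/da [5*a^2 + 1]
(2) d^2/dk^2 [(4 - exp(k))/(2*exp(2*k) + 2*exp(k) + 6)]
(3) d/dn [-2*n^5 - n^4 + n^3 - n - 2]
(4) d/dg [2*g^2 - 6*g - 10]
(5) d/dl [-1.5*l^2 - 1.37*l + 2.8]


(1) = 10*a
(2) = (-exp(4*k) + 17*exp(3*k) + 30*exp(2*k) - 41*exp(k) - 21)*exp(k)/(2*(exp(6*k) + 3*exp(5*k) + 12*exp(4*k) + 19*exp(3*k) + 36*exp(2*k) + 27*exp(k) + 27))
(3) = -10*n^4 - 4*n^3 + 3*n^2 - 1
(4) = 4*g - 6
(5) = -3.0*l - 1.37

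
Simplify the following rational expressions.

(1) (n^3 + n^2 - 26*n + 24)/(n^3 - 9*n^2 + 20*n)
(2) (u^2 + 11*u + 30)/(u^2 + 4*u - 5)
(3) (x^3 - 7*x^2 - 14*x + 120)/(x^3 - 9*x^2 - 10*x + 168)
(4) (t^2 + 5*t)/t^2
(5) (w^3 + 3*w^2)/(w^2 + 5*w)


(1) = (n^2 + 5*n - 6)/(n^2 - 5*n)
(2) = (u + 6)/(u - 1)
(3) = (x - 5)/(x - 7)
(4) = (t + 5)/t
(5) = (w^2 + 3*w)/(w + 5)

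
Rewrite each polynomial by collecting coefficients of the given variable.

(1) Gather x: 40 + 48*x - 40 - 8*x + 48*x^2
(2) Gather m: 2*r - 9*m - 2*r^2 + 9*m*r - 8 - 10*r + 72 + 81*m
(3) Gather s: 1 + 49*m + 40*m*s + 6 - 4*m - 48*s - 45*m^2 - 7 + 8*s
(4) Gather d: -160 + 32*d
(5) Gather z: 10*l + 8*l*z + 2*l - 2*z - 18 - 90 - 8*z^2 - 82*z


(1) = 48*x^2 + 40*x
(2) = m*(9*r + 72) - 2*r^2 - 8*r + 64
(3) = -45*m^2 + 45*m + s*(40*m - 40)
(4) = 32*d - 160
(5) = 12*l - 8*z^2 + z*(8*l - 84) - 108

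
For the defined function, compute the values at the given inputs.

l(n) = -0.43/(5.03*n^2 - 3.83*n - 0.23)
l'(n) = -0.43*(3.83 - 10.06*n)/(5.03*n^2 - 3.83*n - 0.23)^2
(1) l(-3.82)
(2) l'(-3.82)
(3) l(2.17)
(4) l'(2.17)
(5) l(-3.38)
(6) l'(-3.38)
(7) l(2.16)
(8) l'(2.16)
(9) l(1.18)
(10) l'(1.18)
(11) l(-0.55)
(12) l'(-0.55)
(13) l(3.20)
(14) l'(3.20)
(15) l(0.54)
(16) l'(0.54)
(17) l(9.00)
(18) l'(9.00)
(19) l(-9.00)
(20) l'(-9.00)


(1) = -0.00
(2) = -0.00
(3) = -0.03
(4) = 0.03
(5) = -0.01
(6) = -0.00
(7) = -0.03
(8) = 0.03
(9) = -0.19
(10) = 0.68
(11) = -0.13
(12) = -0.35
(13) = -0.01
(14) = 0.01
(15) = 0.52
(16) = 1.00
(17) = -0.00
(18) = 0.00
(19) = -0.00
(20) = -0.00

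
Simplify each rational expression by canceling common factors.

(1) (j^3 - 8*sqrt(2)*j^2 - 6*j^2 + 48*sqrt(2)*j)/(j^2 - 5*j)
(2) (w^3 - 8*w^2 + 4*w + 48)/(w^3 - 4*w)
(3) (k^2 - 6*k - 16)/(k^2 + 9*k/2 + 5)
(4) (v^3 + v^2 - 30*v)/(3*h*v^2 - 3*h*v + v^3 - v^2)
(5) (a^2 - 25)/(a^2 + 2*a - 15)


(1) = (j^2 + j*(-8*sqrt(2) - 6) + 48*sqrt(2))/(j - 5)
(2) = (w^2 - 10*w + 24)/(w^2 - 2*w)
(3) = (2*k - 16)/(2*k + 5)
(4) = (v^2 + v - 30)/(3*h*v - 3*h + v^2 - v)
(5) = (a - 5)/(a - 3)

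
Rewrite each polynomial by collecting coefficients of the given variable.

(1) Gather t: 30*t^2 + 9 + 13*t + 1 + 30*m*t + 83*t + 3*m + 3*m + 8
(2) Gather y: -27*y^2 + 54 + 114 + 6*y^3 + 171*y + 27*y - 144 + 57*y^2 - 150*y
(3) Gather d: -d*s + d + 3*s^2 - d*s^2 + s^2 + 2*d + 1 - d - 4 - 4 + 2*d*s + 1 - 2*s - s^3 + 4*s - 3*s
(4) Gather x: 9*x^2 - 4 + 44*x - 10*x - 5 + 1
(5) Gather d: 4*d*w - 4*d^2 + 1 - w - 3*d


(1) = 6*m + 30*t^2 + t*(30*m + 96) + 18
(2) = 6*y^3 + 30*y^2 + 48*y + 24
(3) = d*(-s^2 + s + 2) - s^3 + 4*s^2 - s - 6
(4) = 9*x^2 + 34*x - 8
(5) = -4*d^2 + d*(4*w - 3) - w + 1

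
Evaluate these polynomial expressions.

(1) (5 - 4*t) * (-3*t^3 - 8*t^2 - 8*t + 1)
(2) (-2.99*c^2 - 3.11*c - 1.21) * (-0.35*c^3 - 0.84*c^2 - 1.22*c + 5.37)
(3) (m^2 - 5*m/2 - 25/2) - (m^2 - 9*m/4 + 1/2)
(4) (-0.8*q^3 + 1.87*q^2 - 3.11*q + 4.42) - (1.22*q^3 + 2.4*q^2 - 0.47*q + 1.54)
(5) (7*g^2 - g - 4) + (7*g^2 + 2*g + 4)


(1) = 12*t^4 + 17*t^3 - 8*t^2 - 44*t + 5
(2) = 1.0465*c^5 + 3.6001*c^4 + 6.6837*c^3 - 11.2457*c^2 - 15.2245*c - 6.4977
(3) = -m/4 - 13
(4) = -2.02*q^3 - 0.53*q^2 - 2.64*q + 2.88
(5) = 14*g^2 + g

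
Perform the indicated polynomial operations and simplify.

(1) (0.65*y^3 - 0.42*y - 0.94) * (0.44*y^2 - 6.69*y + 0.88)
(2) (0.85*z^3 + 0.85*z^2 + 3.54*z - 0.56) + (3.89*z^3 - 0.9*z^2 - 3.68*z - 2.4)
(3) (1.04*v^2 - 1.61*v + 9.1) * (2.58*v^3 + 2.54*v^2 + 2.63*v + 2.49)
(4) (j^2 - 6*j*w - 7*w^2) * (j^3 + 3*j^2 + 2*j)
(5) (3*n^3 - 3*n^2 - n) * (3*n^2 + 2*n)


(1) = 0.286*y^5 - 4.3485*y^4 + 0.3872*y^3 + 2.3962*y^2 + 5.919*y - 0.8272
(2) = 4.74*z^3 - 0.05*z^2 - 0.14*z - 2.96
(3) = 2.6832*v^5 - 1.5122*v^4 + 22.1238*v^3 + 21.4693*v^2 + 19.9241*v + 22.659
(4) = j^5 - 6*j^4*w + 3*j^4 - 7*j^3*w^2 - 18*j^3*w + 2*j^3 - 21*j^2*w^2 - 12*j^2*w - 14*j*w^2
(5) = 9*n^5 - 3*n^4 - 9*n^3 - 2*n^2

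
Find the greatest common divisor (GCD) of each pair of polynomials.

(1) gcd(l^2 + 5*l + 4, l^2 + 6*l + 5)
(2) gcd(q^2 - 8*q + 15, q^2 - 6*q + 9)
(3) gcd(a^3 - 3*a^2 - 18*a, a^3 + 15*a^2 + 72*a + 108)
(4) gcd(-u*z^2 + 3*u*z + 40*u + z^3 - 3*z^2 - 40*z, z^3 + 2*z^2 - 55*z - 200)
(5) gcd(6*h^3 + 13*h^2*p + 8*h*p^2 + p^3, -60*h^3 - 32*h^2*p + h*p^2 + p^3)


(1) = gcd((l + 1)*(l + 4), (l + 1)*(l + 5)) = l + 1
(2) = gcd((q - 5)*(q - 3), (q - 3)^2) = q - 3
(3) = gcd(a*(a - 6)*(a + 3), (a + 3)*(a + 6)^2) = a + 3
(4) = z^2 - 3*z - 40
(5) = gcd((h + p)^2*(6*h + p), (-6*h + p)*(2*h + p)*(5*h + p)) = 1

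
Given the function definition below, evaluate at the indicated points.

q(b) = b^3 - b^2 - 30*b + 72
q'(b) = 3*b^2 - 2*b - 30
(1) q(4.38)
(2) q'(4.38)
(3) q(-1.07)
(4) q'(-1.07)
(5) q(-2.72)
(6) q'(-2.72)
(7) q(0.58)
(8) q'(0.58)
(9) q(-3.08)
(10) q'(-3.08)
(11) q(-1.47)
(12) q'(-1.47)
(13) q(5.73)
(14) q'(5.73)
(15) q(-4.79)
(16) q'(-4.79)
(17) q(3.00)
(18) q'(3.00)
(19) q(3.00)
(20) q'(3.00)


(1) = 5.44
(2) = 18.79
(3) = 101.73
(4) = -24.43
(5) = 126.08
(6) = -2.36
(7) = 54.46
(8) = -30.15
(9) = 125.70
(10) = 4.62
(11) = 110.76
(12) = -20.58
(13) = 55.40
(14) = 57.04
(15) = 82.85
(16) = 48.41
(17) = 0.00
(18) = -9.00
(19) = 0.00
(20) = -9.00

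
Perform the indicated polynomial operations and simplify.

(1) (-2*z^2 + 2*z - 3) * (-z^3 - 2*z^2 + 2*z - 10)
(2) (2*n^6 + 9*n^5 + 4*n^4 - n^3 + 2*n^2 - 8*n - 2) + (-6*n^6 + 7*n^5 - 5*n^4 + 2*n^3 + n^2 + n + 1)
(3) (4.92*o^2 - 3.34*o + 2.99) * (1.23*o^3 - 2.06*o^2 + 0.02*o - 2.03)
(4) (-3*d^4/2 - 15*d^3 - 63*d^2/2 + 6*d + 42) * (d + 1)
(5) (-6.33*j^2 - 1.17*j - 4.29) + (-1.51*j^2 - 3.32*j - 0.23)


(1) = 2*z^5 + 2*z^4 - 5*z^3 + 30*z^2 - 26*z + 30
(2) = -4*n^6 + 16*n^5 - n^4 + n^3 + 3*n^2 - 7*n - 1
(3) = 6.0516*o^5 - 14.2434*o^4 + 10.6565*o^3 - 16.2138*o^2 + 6.84*o - 6.0697
(4) = -3*d^5/2 - 33*d^4/2 - 93*d^3/2 - 51*d^2/2 + 48*d + 42
(5) = -7.84*j^2 - 4.49*j - 4.52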